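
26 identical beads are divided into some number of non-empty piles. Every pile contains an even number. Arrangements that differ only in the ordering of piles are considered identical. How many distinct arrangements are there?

101

Direct enumeration gives 101 partitions.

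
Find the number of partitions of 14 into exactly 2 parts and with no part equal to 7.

6

The partitions of 14 that satisfy the conditions:
1, 13
2, 12
3, 11
4, 10
5, 9
6, 8
Counting gives 6.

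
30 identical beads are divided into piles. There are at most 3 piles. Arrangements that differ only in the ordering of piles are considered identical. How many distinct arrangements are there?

91

There are 91 such partitions.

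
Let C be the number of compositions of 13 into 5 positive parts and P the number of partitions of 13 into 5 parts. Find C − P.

477

Ordered (compositions into 5 parts): C(12,4) = 495.
Partitions of 13 into exactly 5 parts: 18.
Difference: 495 − 18 = 477.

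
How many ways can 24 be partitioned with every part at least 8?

7

Listing the qualifying partitions of 24:
24
16+8
15+9
14+10
13+11
12+12
8+8+8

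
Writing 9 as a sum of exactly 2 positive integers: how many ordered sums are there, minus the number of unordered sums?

Compositions: C(8,1) = 8.
Partitions of 9 into exactly 2 parts: 4.
Difference: 8 − 4 = 4.

4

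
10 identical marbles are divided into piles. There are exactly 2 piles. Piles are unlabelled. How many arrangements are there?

5

They are:
9,1
8,2
7,3
6,4
5,5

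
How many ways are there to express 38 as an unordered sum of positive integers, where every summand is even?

Counting exhaustively, 490 partitions satisfy the conditions.

490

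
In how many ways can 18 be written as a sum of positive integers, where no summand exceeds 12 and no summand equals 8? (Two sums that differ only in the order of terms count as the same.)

Counting exhaustively, 324 partitions satisfy the conditions.

324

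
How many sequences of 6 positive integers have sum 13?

By stars and bars with positive parts, the count is C(12,5) = 792.

792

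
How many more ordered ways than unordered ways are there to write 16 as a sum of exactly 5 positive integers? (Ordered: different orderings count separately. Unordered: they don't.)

Ordered (compositions into 5 parts): C(15,4) = 1365.
Partitions of 16 into exactly 5 parts: 37.
Difference: 1365 − 37 = 1328.

1328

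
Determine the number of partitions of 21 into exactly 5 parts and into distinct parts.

Enumerating:
1+2+3+4+11
1+2+3+5+10
1+2+3+6+9
1+2+4+5+9
1+2+3+7+8
1+2+4+6+8
1+3+4+5+8
1+2+5+6+7
1+3+4+6+7
2+3+4+5+7

10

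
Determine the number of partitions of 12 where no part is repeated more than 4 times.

60

There are too many to list fully; the first 12 (by largest part) are:
12
11,1
10,2
10,1,1
9,3
9,2,1
9,1,1,1
8,4
8,3,1
8,2,2
8,2,1,1
8,1,1,1,1
…and 48 more, for 60 total.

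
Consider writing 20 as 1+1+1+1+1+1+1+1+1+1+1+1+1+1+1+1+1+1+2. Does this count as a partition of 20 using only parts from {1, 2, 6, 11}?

Yes

The parts sum to 20, and the condition 'each summand belongs to {1, 2, 6, 11}' holds.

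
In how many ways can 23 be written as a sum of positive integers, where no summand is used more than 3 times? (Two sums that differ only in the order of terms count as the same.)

A full systematic count gives 592.

592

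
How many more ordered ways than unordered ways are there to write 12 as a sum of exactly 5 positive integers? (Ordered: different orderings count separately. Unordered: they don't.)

317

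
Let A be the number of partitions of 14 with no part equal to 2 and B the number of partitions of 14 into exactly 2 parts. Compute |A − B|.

Partitions of 14 with no part equal to 2: 58.
Partitions of 14 into exactly 2 parts: 7.
|58 − 7| = 51.

51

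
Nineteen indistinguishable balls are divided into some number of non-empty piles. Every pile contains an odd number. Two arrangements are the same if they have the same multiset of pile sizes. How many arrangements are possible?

There are too many to list fully; the first 12 (by largest part) are:
19
1 + 1 + 17
1 + 3 + 15
1 + 1 + 1 + 1 + 15
1 + 5 + 13
3 + 3 + 13
1 + 1 + 1 + 3 + 13
1 + 1 + 1 + 1 + 1 + 1 + 13
1 + 7 + 11
3 + 5 + 11
1 + 1 + 1 + 5 + 11
1 + 1 + 3 + 3 + 11
…and 42 more, for 54 total.

54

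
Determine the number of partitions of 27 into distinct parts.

A full systematic count gives 192.

192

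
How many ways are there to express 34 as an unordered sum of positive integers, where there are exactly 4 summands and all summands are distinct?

Enumerating by decreasing first part gives 169 partitions in all.

169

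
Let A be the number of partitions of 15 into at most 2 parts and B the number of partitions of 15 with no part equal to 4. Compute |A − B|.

112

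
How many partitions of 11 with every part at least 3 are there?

The partitions of 11 that satisfy the conditions:
11
8 + 3
7 + 4
6 + 5
5 + 3 + 3
4 + 4 + 3
Counting gives 6.

6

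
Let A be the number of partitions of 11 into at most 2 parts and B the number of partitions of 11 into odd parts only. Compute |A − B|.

6

Partitions of 11 into at most 2 parts: 6.
Partitions of 11 into odd parts only: 12.
|6 − 12| = 6.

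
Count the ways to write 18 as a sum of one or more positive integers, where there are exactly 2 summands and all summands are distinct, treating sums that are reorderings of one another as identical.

The partitions of 18 that satisfy the conditions:
17+1
16+2
15+3
14+4
13+5
12+6
11+7
10+8
Counting gives 8.

8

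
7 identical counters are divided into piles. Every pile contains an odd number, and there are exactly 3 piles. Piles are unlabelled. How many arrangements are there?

Enumerating:
5 + 1 + 1
3 + 3 + 1

2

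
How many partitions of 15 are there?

176

Direct enumeration gives 176 partitions.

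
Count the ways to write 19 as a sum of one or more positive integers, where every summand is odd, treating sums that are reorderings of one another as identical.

54

There are too many to list fully; the first 12 (by largest part) are:
19
1,1,17
1,3,15
1,1,1,1,15
1,5,13
3,3,13
1,1,1,3,13
1,1,1,1,1,1,13
1,7,11
3,5,11
1,1,1,5,11
1,1,3,3,11
…and 42 more, for 54 total.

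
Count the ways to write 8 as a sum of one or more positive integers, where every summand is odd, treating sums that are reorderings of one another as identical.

6

They are:
7,1
5,3
5,1,1,1
3,3,1,1
3,1,1,1,1,1
1,1,1,1,1,1,1,1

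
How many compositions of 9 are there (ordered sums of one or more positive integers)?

256

Each of the 8 gaps between 9 units is either a break or not: 2^8 = 256.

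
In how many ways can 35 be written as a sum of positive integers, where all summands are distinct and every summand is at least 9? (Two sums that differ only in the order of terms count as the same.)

15

Listing the qualifying partitions of 35:
35
9,26
10,25
11,24
12,23
13,22
14,21
15,20
16,19
17,18
9,10,16
9,11,15
9,12,14
10,11,14
10,12,13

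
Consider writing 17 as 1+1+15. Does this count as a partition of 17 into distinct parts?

No

The parts sum to 17, and the condition 'all summands are distinct' is violated.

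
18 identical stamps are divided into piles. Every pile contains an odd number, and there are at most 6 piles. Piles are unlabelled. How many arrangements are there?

A partial list (first 12 by largest part):
17+1
15+3
15+1+1+1
13+5
13+3+1+1
13+1+1+1+1+1
11+7
11+5+1+1
11+3+3+1
11+3+1+1+1+1
9+9
9+7+1+1
…and 15 more, for 27 total.

27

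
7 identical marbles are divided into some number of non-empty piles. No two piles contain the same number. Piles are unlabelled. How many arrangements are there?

Listing the qualifying partitions of 7:
7
6 + 1
5 + 2
4 + 3
4 + 2 + 1

5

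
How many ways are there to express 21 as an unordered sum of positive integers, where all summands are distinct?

76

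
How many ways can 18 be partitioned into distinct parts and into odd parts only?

Enumerating:
17, 1
15, 3
13, 5
11, 7
9, 5, 3, 1

5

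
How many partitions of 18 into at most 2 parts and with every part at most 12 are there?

4

The partitions of 18 that satisfy the conditions:
12,6
11,7
10,8
9,9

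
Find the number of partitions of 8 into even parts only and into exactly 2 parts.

Enumerating:
2, 6
4, 4
Counting gives 2.

2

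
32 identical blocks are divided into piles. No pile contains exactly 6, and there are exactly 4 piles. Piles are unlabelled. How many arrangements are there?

Direct enumeration gives 193 partitions.

193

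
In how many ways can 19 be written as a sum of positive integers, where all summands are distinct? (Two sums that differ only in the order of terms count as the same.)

54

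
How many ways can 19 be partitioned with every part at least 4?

Enumerating:
19
4 + 15
5 + 14
6 + 13
7 + 12
8 + 11
4 + 4 + 11
9 + 10
4 + 5 + 10
4 + 6 + 9
5 + 5 + 9
4 + 7 + 8
5 + 6 + 8
5 + 7 + 7
6 + 6 + 7
4 + 4 + 4 + 7
4 + 4 + 5 + 6
4 + 5 + 5 + 5

18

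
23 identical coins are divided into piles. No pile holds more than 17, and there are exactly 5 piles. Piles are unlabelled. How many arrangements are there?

Systematic enumeration (by largest part, then next-largest, …) yields 139.

139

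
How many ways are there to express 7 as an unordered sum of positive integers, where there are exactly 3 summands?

The partitions of 7 that satisfy the conditions:
5+1+1
4+2+1
3+3+1
3+2+2
That's 4 in total.

4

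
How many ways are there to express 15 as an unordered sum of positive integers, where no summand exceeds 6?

A full systematic count gives 110.

110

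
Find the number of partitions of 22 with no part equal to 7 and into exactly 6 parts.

Enumerating by decreasing first part gives 106 partitions in all.

106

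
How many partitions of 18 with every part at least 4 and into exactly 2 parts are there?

Listing the qualifying partitions of 18:
14+4
13+5
12+6
11+7
10+8
9+9

6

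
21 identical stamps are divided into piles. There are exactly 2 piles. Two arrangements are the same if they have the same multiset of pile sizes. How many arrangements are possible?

10

They are:
20,1
19,2
18,3
17,4
16,5
15,6
14,7
13,8
12,9
11,10
Counting gives 10.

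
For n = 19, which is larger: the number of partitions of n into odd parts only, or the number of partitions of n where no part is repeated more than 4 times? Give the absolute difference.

271

Partitions of 19 into odd parts only: 54.
Partitions of 19 where no part is repeated more than 4 times: 325.
|54 − 325| = 271.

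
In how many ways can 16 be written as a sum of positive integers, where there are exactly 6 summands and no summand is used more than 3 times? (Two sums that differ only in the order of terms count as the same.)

23

Enumerating:
9 + 2 + 2 + 1 + 1 + 1
8 + 3 + 2 + 1 + 1 + 1
8 + 2 + 2 + 2 + 1 + 1
7 + 4 + 2 + 1 + 1 + 1
7 + 3 + 3 + 1 + 1 + 1
7 + 3 + 2 + 2 + 1 + 1
6 + 5 + 2 + 1 + 1 + 1
6 + 4 + 3 + 1 + 1 + 1
6 + 4 + 2 + 2 + 1 + 1
6 + 3 + 3 + 2 + 1 + 1
6 + 3 + 2 + 2 + 2 + 1
5 + 5 + 3 + 1 + 1 + 1
5 + 5 + 2 + 2 + 1 + 1
5 + 4 + 4 + 1 + 1 + 1
5 + 4 + 3 + 2 + 1 + 1
5 + 4 + 2 + 2 + 2 + 1
5 + 3 + 3 + 3 + 1 + 1
5 + 3 + 3 + 2 + 2 + 1
4 + 4 + 4 + 2 + 1 + 1
4 + 4 + 3 + 3 + 1 + 1
4 + 4 + 3 + 2 + 2 + 1
4 + 3 + 3 + 3 + 2 + 1
4 + 3 + 3 + 2 + 2 + 2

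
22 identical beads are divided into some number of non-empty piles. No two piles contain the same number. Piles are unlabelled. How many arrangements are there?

89

Systematic enumeration (by largest part, then next-largest, …) yields 89.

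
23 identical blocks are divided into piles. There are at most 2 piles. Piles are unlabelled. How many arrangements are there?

Enumerating:
23
22, 1
21, 2
20, 3
19, 4
18, 5
17, 6
16, 7
15, 8
14, 9
13, 10
12, 11
Counting gives 12.

12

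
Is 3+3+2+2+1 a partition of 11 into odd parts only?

No

The parts sum to 11, and the condition 'every summand is odd' is violated.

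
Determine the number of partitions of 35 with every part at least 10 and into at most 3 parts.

Enumerating:
35
25,10
24,11
23,12
22,13
21,14
20,15
19,16
18,17
15,10,10
14,11,10
13,12,10
13,11,11
12,12,11

14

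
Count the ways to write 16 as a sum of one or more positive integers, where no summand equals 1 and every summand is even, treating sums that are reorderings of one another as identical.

They are:
16
14,2
12,4
12,2,2
10,6
10,4,2
10,2,2,2
8,8
8,6,2
8,4,4
8,4,2,2
8,2,2,2,2
6,6,4
6,6,2,2
6,4,4,2
6,4,2,2,2
6,2,2,2,2,2
4,4,4,4
4,4,4,2,2
4,4,2,2,2,2
4,2,2,2,2,2,2
2,2,2,2,2,2,2,2

22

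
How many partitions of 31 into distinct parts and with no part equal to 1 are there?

181

Direct enumeration gives 181 partitions.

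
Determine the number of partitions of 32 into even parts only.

Enumerating by decreasing first part gives 231 partitions in all.

231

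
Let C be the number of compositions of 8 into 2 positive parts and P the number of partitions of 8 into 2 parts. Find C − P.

Compositions: C(7,1) = 7.
Partitions of 8 into exactly 2 parts: 4.
Difference: 7 − 4 = 3.

3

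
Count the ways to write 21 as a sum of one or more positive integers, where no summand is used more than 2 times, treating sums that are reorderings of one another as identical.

Counting exhaustively, 243 partitions satisfy the conditions.

243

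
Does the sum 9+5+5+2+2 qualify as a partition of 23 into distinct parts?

The parts sum to 23, and the condition 'all summands are distinct' is violated.

No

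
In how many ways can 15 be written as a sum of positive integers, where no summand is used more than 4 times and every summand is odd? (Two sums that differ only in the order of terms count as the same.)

The partitions of 15 that satisfy the conditions:
15
13+1+1
11+3+1
11+1+1+1+1
9+5+1
9+3+3
9+3+1+1+1
7+7+1
7+5+3
7+5+1+1+1
7+3+3+1+1
5+5+5
5+5+3+1+1
5+3+3+3+1
5+3+3+1+1+1+1
3+3+3+3+1+1+1

16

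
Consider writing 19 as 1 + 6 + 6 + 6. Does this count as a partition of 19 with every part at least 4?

No

The parts sum to 19, and the condition 'every summand is at least 4' is violated.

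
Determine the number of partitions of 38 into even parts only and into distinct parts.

54

A partial list (first 12 by largest part):
38
36+2
34+4
32+6
32+4+2
30+8
30+6+2
28+10
28+8+2
28+6+4
26+12
26+10+2
…and 42 more, for 54 total.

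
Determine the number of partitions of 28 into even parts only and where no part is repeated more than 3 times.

82

There are 82 such partitions.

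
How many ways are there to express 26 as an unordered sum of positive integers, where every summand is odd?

165

Systematic enumeration (by largest part, then next-largest, …) yields 165.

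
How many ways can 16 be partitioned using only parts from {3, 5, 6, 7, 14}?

4

They are:
7, 6, 3
7, 3, 3, 3
6, 5, 5
5, 5, 3, 3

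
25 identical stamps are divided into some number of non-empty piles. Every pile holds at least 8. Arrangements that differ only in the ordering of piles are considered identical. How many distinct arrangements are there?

7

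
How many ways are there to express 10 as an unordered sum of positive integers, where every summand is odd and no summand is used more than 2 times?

4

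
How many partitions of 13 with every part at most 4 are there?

39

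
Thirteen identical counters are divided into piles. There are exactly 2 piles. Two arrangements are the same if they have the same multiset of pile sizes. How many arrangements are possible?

6

They are:
12 + 1
11 + 2
10 + 3
9 + 4
8 + 5
7 + 6
Counting gives 6.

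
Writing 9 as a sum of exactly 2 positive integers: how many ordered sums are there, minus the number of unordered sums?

Compositions: C(8,1) = 8.
Partitions of 9 into exactly 2 parts: 4.
Difference: 8 − 4 = 4.

4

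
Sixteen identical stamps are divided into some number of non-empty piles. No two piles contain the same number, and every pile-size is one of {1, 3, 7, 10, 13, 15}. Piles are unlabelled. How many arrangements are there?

2

Listing the qualifying partitions of 16:
15+1
13+3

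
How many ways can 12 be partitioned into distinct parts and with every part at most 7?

8

They are:
7, 5
7, 4, 1
7, 3, 2
6, 5, 1
6, 4, 2
6, 3, 2, 1
5, 4, 3
5, 4, 2, 1
Counting gives 8.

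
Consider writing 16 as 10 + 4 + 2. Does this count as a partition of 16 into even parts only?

The parts sum to 16, and the condition 'every summand is even' holds.

Yes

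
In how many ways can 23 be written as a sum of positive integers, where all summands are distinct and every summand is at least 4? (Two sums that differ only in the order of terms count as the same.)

20

They are:
23
19,4
18,5
17,6
16,7
15,8
14,9
14,5,4
13,10
13,6,4
12,11
12,7,4
12,6,5
11,8,4
11,7,5
10,9,4
10,8,5
10,7,6
9,8,6
8,6,5,4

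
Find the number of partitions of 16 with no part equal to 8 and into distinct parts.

A partial list (first 12 by largest part):
16
15,1
14,2
13,3
13,2,1
12,4
12,3,1
11,5
11,4,1
11,3,2
10,6
10,5,1
…and 15 more, for 27 total.

27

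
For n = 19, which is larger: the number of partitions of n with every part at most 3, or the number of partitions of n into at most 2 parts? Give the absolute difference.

30

Partitions of 19 with every part at most 3: 40.
Partitions of 19 into at most 2 parts: 10.
|40 − 10| = 30.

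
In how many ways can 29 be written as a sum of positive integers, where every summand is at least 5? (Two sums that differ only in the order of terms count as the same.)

A partial list (first 12 by largest part):
29
24+5
23+6
22+7
21+8
20+9
19+10
19+5+5
18+11
18+6+5
17+12
17+7+5
…and 46 more, for 58 total.

58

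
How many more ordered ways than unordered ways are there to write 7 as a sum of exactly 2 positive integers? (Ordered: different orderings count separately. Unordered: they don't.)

3

Ordered (compositions into 2 parts): C(6,1) = 6.
Partitions of 7 into exactly 2 parts: 3.
Difference: 6 − 3 = 3.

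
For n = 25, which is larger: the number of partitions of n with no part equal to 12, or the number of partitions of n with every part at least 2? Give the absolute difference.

1474

Partitions of 25 with no part equal to 12: 1857.
Partitions of 25 with every part at least 2: 383.
|1857 − 383| = 1474.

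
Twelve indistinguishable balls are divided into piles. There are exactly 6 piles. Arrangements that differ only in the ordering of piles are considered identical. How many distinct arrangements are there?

11

Enumerating:
7,1,1,1,1,1
6,2,1,1,1,1
5,3,1,1,1,1
5,2,2,1,1,1
4,4,1,1,1,1
4,3,2,1,1,1
4,2,2,2,1,1
3,3,3,1,1,1
3,3,2,2,1,1
3,2,2,2,2,1
2,2,2,2,2,2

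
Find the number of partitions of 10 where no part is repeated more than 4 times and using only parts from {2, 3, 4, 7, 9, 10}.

They are:
10
3 + 7
2 + 4 + 4
3 + 3 + 4
2 + 2 + 2 + 4
2 + 2 + 3 + 3
Counting gives 6.

6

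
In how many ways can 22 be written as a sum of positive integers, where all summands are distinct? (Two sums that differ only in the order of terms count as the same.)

89

Enumerating by decreasing first part gives 89 partitions in all.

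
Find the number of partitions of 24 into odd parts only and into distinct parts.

The partitions of 24 that satisfy the conditions:
23 + 1
21 + 3
19 + 5
17 + 7
15 + 9
15 + 5 + 3 + 1
13 + 11
13 + 7 + 3 + 1
11 + 9 + 3 + 1
11 + 7 + 5 + 1
9 + 7 + 5 + 3

11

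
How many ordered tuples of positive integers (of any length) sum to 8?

There are 7 gaps and each independently is a cut or not, giving 2^7 = 128.

128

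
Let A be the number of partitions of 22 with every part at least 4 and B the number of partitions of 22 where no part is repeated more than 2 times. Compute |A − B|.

Partitions of 22 with every part at least 4: 34.
Partitions of 22 where no part is repeated more than 2 times: 297.
|34 − 297| = 263.

263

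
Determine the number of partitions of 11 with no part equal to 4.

41

There are too many to list fully; the first 12 (by largest part) are:
11
1 + 10
2 + 9
1 + 1 + 9
3 + 8
1 + 2 + 8
1 + 1 + 1 + 8
1 + 3 + 7
2 + 2 + 7
1 + 1 + 2 + 7
1 + 1 + 1 + 1 + 7
5 + 6
…and 29 more, for 41 total.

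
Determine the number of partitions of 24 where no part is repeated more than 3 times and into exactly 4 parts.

Counting exhaustively, 107 partitions satisfy the conditions.

107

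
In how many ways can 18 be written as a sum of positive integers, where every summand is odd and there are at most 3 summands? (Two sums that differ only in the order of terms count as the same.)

5

They are:
17+1
15+3
13+5
11+7
9+9
That's 5 in total.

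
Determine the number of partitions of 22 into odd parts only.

Systematic enumeration (by largest part, then next-largest, …) yields 89.

89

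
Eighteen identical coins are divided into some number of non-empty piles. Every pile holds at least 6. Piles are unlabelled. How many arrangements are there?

6

Enumerating:
18
12,6
11,7
10,8
9,9
6,6,6
That's 6 in total.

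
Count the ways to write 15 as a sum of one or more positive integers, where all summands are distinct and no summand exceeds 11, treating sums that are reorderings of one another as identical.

22

They are:
4+11
1+3+11
5+10
1+4+10
2+3+10
6+9
1+5+9
2+4+9
1+2+3+9
7+8
1+6+8
2+5+8
3+4+8
1+2+4+8
2+6+7
3+5+7
1+2+5+7
1+3+4+7
4+5+6
1+3+5+6
2+3+4+6
1+2+3+4+5
That's 22 in total.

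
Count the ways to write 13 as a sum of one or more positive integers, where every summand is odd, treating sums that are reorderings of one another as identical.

18

They are:
13
11, 1, 1
9, 3, 1
9, 1, 1, 1, 1
7, 5, 1
7, 3, 3
7, 3, 1, 1, 1
7, 1, 1, 1, 1, 1, 1
5, 5, 3
5, 5, 1, 1, 1
5, 3, 3, 1, 1
5, 3, 1, 1, 1, 1, 1
5, 1, 1, 1, 1, 1, 1, 1, 1
3, 3, 3, 3, 1
3, 3, 3, 1, 1, 1, 1
3, 3, 1, 1, 1, 1, 1, 1, 1
3, 1, 1, 1, 1, 1, 1, 1, 1, 1, 1
1, 1, 1, 1, 1, 1, 1, 1, 1, 1, 1, 1, 1
Counting gives 18.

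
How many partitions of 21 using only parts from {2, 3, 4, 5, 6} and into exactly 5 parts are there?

They are:
6,6,5,2,2
6,6,4,3,2
6,6,3,3,3
6,5,5,3,2
6,5,4,4,2
6,5,4,3,3
6,4,4,4,3
5,5,5,4,2
5,5,5,3,3
5,5,4,4,3
5,4,4,4,4

11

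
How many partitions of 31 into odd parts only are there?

Counting exhaustively, 340 partitions satisfy the conditions.

340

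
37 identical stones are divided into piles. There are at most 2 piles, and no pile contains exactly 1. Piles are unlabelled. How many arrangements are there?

18

Enumerating:
37
35+2
34+3
33+4
32+5
31+6
30+7
29+8
28+9
27+10
26+11
25+12
24+13
23+14
22+15
21+16
20+17
19+18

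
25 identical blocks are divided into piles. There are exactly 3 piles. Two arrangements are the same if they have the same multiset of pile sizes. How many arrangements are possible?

A partial list (first 12 by largest part):
1,1,23
1,2,22
1,3,21
2,2,21
1,4,20
2,3,20
1,5,19
2,4,19
3,3,19
1,6,18
2,5,18
3,4,18
…and 40 more, for 52 total.

52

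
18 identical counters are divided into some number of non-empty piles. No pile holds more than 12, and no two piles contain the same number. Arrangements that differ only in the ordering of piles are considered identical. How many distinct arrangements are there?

36

A partial list (first 12 by largest part):
6, 12
1, 5, 12
2, 4, 12
1, 2, 3, 12
7, 11
1, 6, 11
2, 5, 11
3, 4, 11
1, 2, 4, 11
8, 10
1, 7, 10
2, 6, 10
…and 24 more, for 36 total.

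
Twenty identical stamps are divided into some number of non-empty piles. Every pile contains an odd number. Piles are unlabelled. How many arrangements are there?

There are too many to list fully; the first 12 (by largest part) are:
19+1
17+3
17+1+1+1
15+5
15+3+1+1
15+1+1+1+1+1
13+7
13+5+1+1
13+3+3+1
13+3+1+1+1+1
13+1+1+1+1+1+1+1
11+9
…and 52 more, for 64 total.

64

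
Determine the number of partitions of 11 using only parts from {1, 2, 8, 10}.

9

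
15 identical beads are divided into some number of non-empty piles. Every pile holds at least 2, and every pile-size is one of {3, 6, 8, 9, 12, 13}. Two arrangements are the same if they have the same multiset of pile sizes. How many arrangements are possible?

6

Listing the qualifying partitions of 15:
3,12
6,9
3,3,9
3,6,6
3,3,3,6
3,3,3,3,3
Counting gives 6.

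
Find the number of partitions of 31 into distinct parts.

Direct enumeration gives 340 partitions.

340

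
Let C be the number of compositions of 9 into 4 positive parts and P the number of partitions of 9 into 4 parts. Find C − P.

50

Compositions: C(8,3) = 56.
Partitions of 9 into exactly 4 parts: 6.
Difference: 56 − 6 = 50.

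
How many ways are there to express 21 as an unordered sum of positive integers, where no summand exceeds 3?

48

A partial list (first 12 by largest part):
3+3+3+3+3+3+3
3+3+3+3+3+3+2+1
3+3+3+3+3+3+1+1+1
3+3+3+3+3+2+2+2
3+3+3+3+3+2+2+1+1
3+3+3+3+3+2+1+1+1+1
3+3+3+3+3+1+1+1+1+1+1
3+3+3+3+2+2+2+2+1
3+3+3+3+2+2+2+1+1+1
3+3+3+3+2+2+1+1+1+1+1
3+3+3+3+2+1+1+1+1+1+1+1
3+3+3+3+1+1+1+1+1+1+1+1+1
…and 36 more, for 48 total.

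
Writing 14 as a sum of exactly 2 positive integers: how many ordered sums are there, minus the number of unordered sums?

6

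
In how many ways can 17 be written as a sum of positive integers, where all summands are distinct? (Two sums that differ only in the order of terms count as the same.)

A partial list (first 12 by largest part):
17
16, 1
15, 2
14, 3
14, 2, 1
13, 4
13, 3, 1
12, 5
12, 4, 1
12, 3, 2
11, 6
11, 5, 1
…and 26 more, for 38 total.

38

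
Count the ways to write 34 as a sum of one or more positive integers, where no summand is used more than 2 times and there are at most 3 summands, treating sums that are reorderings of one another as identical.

Direct enumeration gives 114 partitions.

114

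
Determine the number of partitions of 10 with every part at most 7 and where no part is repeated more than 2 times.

Listing the qualifying partitions of 10:
7,3
7,2,1
6,4
6,3,1
6,2,2
6,2,1,1
5,5
5,4,1
5,3,2
5,3,1,1
5,2,2,1
4,4,2
4,4,1,1
4,3,3
4,3,2,1
4,2,2,1,1
3,3,2,2
3,3,2,1,1

18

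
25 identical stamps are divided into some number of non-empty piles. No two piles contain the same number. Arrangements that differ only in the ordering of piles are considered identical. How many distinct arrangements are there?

142

Enumerating by decreasing first part gives 142 partitions in all.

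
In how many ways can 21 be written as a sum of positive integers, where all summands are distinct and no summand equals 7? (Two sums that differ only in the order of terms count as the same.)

58

A partial list (first 12 by largest part):
21
1 + 20
2 + 19
3 + 18
1 + 2 + 18
4 + 17
1 + 3 + 17
5 + 16
1 + 4 + 16
2 + 3 + 16
6 + 15
1 + 5 + 15
…and 46 more, for 58 total.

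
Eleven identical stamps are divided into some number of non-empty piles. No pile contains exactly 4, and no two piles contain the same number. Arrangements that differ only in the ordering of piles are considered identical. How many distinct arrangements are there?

They are:
11
1, 10
2, 9
3, 8
1, 2, 8
1, 3, 7
5, 6
2, 3, 6
1, 2, 3, 5

9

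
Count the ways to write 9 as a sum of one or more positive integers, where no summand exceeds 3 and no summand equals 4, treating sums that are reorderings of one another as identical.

They are:
3+3+3
3+3+2+1
3+3+1+1+1
3+2+2+2
3+2+2+1+1
3+2+1+1+1+1
3+1+1+1+1+1+1
2+2+2+2+1
2+2+2+1+1+1
2+2+1+1+1+1+1
2+1+1+1+1+1+1+1
1+1+1+1+1+1+1+1+1

12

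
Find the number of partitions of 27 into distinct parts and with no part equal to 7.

142

Counting exhaustively, 142 partitions satisfy the conditions.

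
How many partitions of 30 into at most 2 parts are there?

16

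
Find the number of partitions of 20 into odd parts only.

64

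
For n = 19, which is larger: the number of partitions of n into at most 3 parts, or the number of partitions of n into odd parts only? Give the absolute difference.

14

Partitions of 19 into at most 3 parts: 40.
Partitions of 19 into odd parts only: 54.
|40 − 54| = 14.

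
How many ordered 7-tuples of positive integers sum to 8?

7

By stars and bars with positive parts, the count is C(7,6) = 7.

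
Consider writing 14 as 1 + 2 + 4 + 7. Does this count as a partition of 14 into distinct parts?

The parts sum to 14, and the condition 'all summands are distinct' holds.

Yes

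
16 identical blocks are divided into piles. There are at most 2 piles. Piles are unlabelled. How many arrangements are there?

Listing the qualifying partitions of 16:
16
15+1
14+2
13+3
12+4
11+5
10+6
9+7
8+8

9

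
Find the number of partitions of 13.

Counting exhaustively, 101 partitions satisfy the conditions.

101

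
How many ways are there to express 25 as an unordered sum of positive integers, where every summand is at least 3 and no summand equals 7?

97

A full systematic count gives 97.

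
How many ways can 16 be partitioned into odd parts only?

32

A partial list (first 12 by largest part):
15, 1
13, 3
13, 1, 1, 1
11, 5
11, 3, 1, 1
11, 1, 1, 1, 1, 1
9, 7
9, 5, 1, 1
9, 3, 3, 1
9, 3, 1, 1, 1, 1
9, 1, 1, 1, 1, 1, 1, 1
7, 7, 1, 1
…and 20 more, for 32 total.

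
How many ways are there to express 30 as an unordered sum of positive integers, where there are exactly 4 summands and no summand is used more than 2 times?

Enumerating by decreasing first part gives 197 partitions in all.

197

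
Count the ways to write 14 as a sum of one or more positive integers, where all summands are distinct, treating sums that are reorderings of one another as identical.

The partitions of 14 that satisfy the conditions:
14
13 + 1
12 + 2
11 + 3
11 + 2 + 1
10 + 4
10 + 3 + 1
9 + 5
9 + 4 + 1
9 + 3 + 2
8 + 6
8 + 5 + 1
8 + 4 + 2
8 + 3 + 2 + 1
7 + 6 + 1
7 + 5 + 2
7 + 4 + 3
7 + 4 + 2 + 1
6 + 5 + 3
6 + 5 + 2 + 1
6 + 4 + 3 + 1
5 + 4 + 3 + 2
That's 22 in total.

22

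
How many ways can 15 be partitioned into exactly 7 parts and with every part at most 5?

Enumerating:
5, 5, 1, 1, 1, 1, 1
5, 4, 2, 1, 1, 1, 1
5, 3, 3, 1, 1, 1, 1
5, 3, 2, 2, 1, 1, 1
5, 2, 2, 2, 2, 1, 1
4, 4, 3, 1, 1, 1, 1
4, 4, 2, 2, 1, 1, 1
4, 3, 3, 2, 1, 1, 1
4, 3, 2, 2, 2, 1, 1
4, 2, 2, 2, 2, 2, 1
3, 3, 3, 3, 1, 1, 1
3, 3, 3, 2, 2, 1, 1
3, 3, 2, 2, 2, 2, 1
3, 2, 2, 2, 2, 2, 2
That's 14 in total.

14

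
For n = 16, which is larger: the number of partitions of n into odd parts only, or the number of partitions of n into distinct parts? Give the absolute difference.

0

Partitions of 16 into odd parts only: 32.
Partitions of 16 into distinct parts: 32.
|32 − 32| = 0.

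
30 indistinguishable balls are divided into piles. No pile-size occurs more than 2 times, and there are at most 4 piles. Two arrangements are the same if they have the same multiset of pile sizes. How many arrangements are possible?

A full systematic count gives 287.

287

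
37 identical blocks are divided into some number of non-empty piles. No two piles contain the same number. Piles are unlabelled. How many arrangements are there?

There are 760 such partitions.

760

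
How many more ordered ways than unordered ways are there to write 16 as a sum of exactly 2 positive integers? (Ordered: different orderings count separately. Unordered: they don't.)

7

Ordered (compositions into 2 parts): C(15,1) = 15.
Partitions of 16 into exactly 2 parts: 8.
Difference: 15 − 8 = 7.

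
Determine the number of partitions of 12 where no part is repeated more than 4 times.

There are too many to list fully; the first 12 (by largest part) are:
12
11 + 1
10 + 2
10 + 1 + 1
9 + 3
9 + 2 + 1
9 + 1 + 1 + 1
8 + 4
8 + 3 + 1
8 + 2 + 2
8 + 2 + 1 + 1
8 + 1 + 1 + 1 + 1
…and 48 more, for 60 total.

60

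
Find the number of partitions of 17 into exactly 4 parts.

39

A partial list (first 12 by largest part):
14 + 1 + 1 + 1
13 + 2 + 1 + 1
12 + 3 + 1 + 1
12 + 2 + 2 + 1
11 + 4 + 1 + 1
11 + 3 + 2 + 1
11 + 2 + 2 + 2
10 + 5 + 1 + 1
10 + 4 + 2 + 1
10 + 3 + 3 + 1
10 + 3 + 2 + 2
9 + 6 + 1 + 1
…and 27 more, for 39 total.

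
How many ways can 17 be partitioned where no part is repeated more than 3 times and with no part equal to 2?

Enumerating by decreasing first part gives 72 partitions in all.

72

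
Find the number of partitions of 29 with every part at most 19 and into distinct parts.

223

A full systematic count gives 223.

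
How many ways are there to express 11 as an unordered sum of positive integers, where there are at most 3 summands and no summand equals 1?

The partitions of 11 that satisfy the conditions:
11
9,2
8,3
7,4
7,2,2
6,5
6,3,2
5,4,2
5,3,3
4,4,3
That's 10 in total.

10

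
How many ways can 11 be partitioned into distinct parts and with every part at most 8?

Enumerating:
8 + 3
8 + 2 + 1
7 + 4
7 + 3 + 1
6 + 5
6 + 4 + 1
6 + 3 + 2
5 + 4 + 2
5 + 3 + 2 + 1

9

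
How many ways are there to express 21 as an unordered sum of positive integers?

792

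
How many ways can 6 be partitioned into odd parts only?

Enumerating:
5 + 1
3 + 3
3 + 1 + 1 + 1
1 + 1 + 1 + 1 + 1 + 1

4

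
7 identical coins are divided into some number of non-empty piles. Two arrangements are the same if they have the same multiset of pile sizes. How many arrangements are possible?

Enumerating:
7
6+1
5+2
5+1+1
4+3
4+2+1
4+1+1+1
3+3+1
3+2+2
3+2+1+1
3+1+1+1+1
2+2+2+1
2+2+1+1+1
2+1+1+1+1+1
1+1+1+1+1+1+1
Counting gives 15.

15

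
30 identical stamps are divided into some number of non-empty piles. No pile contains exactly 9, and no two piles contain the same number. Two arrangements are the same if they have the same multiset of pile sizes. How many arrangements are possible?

233

Counting exhaustively, 233 partitions satisfy the conditions.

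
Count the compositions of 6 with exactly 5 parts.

Place 4 bars in the 5 internal gaps of a row of 6 dots: C(5,4) = 5.

5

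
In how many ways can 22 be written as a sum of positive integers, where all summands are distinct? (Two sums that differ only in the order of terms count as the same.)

Counting exhaustively, 89 partitions satisfy the conditions.

89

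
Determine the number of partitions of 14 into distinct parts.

22

They are:
14
13, 1
12, 2
11, 3
11, 2, 1
10, 4
10, 3, 1
9, 5
9, 4, 1
9, 3, 2
8, 6
8, 5, 1
8, 4, 2
8, 3, 2, 1
7, 6, 1
7, 5, 2
7, 4, 3
7, 4, 2, 1
6, 5, 3
6, 5, 2, 1
6, 4, 3, 1
5, 4, 3, 2
That's 22 in total.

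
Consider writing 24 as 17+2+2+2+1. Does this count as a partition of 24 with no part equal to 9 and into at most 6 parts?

The parts sum to 24, and the condition 'no summand equals 9' holds; the condition 'there are at most 6 summands' holds.

Yes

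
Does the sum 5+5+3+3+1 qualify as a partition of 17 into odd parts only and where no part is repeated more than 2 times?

The parts sum to 17, and the condition 'every summand is odd' holds; the condition 'no summand is used more than 2 times' holds.

Yes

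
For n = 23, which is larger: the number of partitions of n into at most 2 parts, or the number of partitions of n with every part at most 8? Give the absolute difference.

752

Partitions of 23 into at most 2 parts: 12.
Partitions of 23 with every part at most 8: 764.
|12 − 764| = 752.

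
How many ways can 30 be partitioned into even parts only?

Counting exhaustively, 176 partitions satisfy the conditions.

176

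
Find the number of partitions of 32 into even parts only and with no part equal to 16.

209

Counting exhaustively, 209 partitions satisfy the conditions.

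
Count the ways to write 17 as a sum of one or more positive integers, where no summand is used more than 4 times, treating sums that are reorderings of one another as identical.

205

A full systematic count gives 205.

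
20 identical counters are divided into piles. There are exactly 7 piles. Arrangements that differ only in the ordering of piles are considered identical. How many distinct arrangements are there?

82

Enumerating by decreasing first part gives 82 partitions in all.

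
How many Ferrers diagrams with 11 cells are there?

56

A partial list (first 12 by largest part):
11
10 + 1
9 + 2
9 + 1 + 1
8 + 3
8 + 2 + 1
8 + 1 + 1 + 1
7 + 4
7 + 3 + 1
7 + 2 + 2
7 + 2 + 1 + 1
7 + 1 + 1 + 1 + 1
…and 44 more, for 56 total.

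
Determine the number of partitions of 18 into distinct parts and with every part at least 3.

15

Listing the qualifying partitions of 18:
18
15+3
14+4
13+5
12+6
11+7
11+4+3
10+8
10+5+3
9+6+3
9+5+4
8+7+3
8+6+4
7+6+5
6+5+4+3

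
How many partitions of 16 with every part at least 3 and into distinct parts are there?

Listing the qualifying partitions of 16:
16
3,13
4,12
5,11
6,10
7,9
3,4,9
3,5,8
3,6,7
4,5,7
Counting gives 10.

10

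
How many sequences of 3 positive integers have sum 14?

78

Equivalently, choose which 2 of the 13 gaps become plus signs: C(13,2) = 78.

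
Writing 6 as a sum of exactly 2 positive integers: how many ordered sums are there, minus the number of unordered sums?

2

Ordered (compositions into 2 parts): C(5,1) = 5.
Partitions of 6 into exactly 2 parts: 3.
Difference: 5 − 3 = 2.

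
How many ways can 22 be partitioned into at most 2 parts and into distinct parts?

11

Enumerating:
22
21+1
20+2
19+3
18+4
17+5
16+6
15+7
14+8
13+9
12+10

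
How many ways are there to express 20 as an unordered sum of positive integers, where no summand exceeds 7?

Counting exhaustively, 364 partitions satisfy the conditions.

364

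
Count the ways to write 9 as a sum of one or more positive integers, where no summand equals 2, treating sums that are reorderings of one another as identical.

15

Enumerating:
9
8 + 1
7 + 1 + 1
6 + 3
6 + 1 + 1 + 1
5 + 4
5 + 3 + 1
5 + 1 + 1 + 1 + 1
4 + 4 + 1
4 + 3 + 1 + 1
4 + 1 + 1 + 1 + 1 + 1
3 + 3 + 3
3 + 3 + 1 + 1 + 1
3 + 1 + 1 + 1 + 1 + 1 + 1
1 + 1 + 1 + 1 + 1 + 1 + 1 + 1 + 1
Counting gives 15.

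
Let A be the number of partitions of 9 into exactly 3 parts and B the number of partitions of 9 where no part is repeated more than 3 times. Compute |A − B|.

Partitions of 9 into exactly 3 parts: 7.
Partitions of 9 where no part is repeated more than 3 times: 22.
|7 − 22| = 15.

15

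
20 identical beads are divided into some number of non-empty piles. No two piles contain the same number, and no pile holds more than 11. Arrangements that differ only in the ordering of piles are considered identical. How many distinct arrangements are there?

39

A partial list (first 12 by largest part):
11, 9
11, 8, 1
11, 7, 2
11, 6, 3
11, 6, 2, 1
11, 5, 4
11, 5, 3, 1
11, 4, 3, 2
10, 9, 1
10, 8, 2
10, 7, 3
10, 7, 2, 1
…and 27 more, for 39 total.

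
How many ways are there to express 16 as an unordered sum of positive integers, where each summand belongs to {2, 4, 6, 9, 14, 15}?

Enumerating:
14, 2
6, 6, 4
6, 6, 2, 2
6, 4, 4, 2
6, 4, 2, 2, 2
6, 2, 2, 2, 2, 2
4, 4, 4, 4
4, 4, 4, 2, 2
4, 4, 2, 2, 2, 2
4, 2, 2, 2, 2, 2, 2
2, 2, 2, 2, 2, 2, 2, 2

11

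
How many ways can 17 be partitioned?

297

A full systematic count gives 297.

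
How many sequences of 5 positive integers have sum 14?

715

Equivalently, choose which 4 of the 13 gaps become plus signs: C(13,4) = 715.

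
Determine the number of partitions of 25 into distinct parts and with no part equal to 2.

82

Enumerating by decreasing first part gives 82 partitions in all.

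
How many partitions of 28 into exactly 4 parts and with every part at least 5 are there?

15

Enumerating:
13 + 5 + 5 + 5
12 + 6 + 5 + 5
11 + 7 + 5 + 5
11 + 6 + 6 + 5
10 + 8 + 5 + 5
10 + 7 + 6 + 5
10 + 6 + 6 + 6
9 + 9 + 5 + 5
9 + 8 + 6 + 5
9 + 7 + 7 + 5
9 + 7 + 6 + 6
8 + 8 + 7 + 5
8 + 8 + 6 + 6
8 + 7 + 7 + 6
7 + 7 + 7 + 7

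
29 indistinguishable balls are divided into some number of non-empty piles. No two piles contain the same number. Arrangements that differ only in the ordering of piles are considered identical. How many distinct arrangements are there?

Direct enumeration gives 256 partitions.

256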